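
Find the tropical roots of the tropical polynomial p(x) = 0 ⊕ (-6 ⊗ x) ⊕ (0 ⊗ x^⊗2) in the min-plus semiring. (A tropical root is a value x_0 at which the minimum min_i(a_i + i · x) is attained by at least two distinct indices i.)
Roots: {-6, 6}

Each tropical root is a break point of the lower envelope of the lines y = a_i + i · x (there are 3 lines, with slopes 0, 1, ..., 2). Only the lines that attain the minimum somewhere contribute to roots; other lines are dominated. Here the surviving (envelope) indices are i = 2, i = 1, i = 0.
Intersections between consecutive envelope lines give the roots: for adjacent envelope indices i < j the intersection is x = (a_i − a_j) / (j − i). Reading off the sorted break points: {-6, 6}.
Verification: at each break x_0, at least two indices attain the minimum of min_i(a_i + i · x_0).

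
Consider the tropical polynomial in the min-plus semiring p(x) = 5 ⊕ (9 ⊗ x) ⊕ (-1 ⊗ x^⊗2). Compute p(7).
p(7) = 5

A tropical monomial a ⊗ x^⊗i evaluates to a + i · x. Evaluating each term at x = 7:
  Term 0 contributes 5 + 0 · 7 = 5
  Term 1 contributes 9 + 1 · 7 = 16
  Term 2 contributes -1 + 2 · 7 = 13
p(7) = ⊕ of these = min[5, 16, 13] = 5.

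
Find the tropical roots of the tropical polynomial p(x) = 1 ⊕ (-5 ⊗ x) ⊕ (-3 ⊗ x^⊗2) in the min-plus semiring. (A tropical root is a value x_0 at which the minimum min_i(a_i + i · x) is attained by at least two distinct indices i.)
Roots: {-2, 6}

Each tropical root is a break point of the lower envelope of the lines y = a_i + i · x (there are 3 lines, with slopes 0, 1, ..., 2). Only the lines that attain the minimum somewhere contribute to roots; other lines are dominated. Here the surviving (envelope) indices are i = 2, i = 1, i = 0.
Intersections between consecutive envelope lines give the roots: for adjacent envelope indices i < j the intersection is x = (a_i − a_j) / (j − i). Reading off the sorted break points: {-2, 6}.
Verification: at each break x_0, at least two indices attain the minimum of min_i(a_i + i · x_0).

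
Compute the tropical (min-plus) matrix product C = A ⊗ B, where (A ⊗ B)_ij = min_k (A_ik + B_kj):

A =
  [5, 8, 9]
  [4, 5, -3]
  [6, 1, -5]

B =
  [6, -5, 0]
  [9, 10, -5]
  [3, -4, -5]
A ⊗ B =
  [11, 0, 3]
  [0, -7, -8]
  [-2, -9, -10]

Apply the min-plus product entry-by-entry:
  C[0][0] = min over k of (A[0][0] + B[0][0] = 5 + 6 = 11, A[0][1] + B[1][0] = 8 + 9 = 17, A[0][2] + B[2][0] = 9 + 3 = 12) = 11 (attained at k = 0)
  C[0][1] = min over k of (A[0][0] + B[0][1] = 5 + -5 = 0, A[0][1] + B[1][1] = 8 + 10 = 18, A[0][2] + B[2][1] = 9 + -4 = 5) = 0 (attained at k = 0)
  C[0][2] = min over k of (A[0][0] + B[0][2] = 5 + 0 = 5, A[0][1] + B[1][2] = 8 + -5 = 3, A[0][2] + B[2][2] = 9 + -5 = 4) = 3 (attained at k = 1)
  C[1][0] = min over k of (A[1][0] + B[0][0] = 4 + 6 = 10, A[1][1] + B[1][0] = 5 + 9 = 14, A[1][2] + B[2][0] = -3 + 3 = 0) = 0 (attained at k = 2)
  C[1][1] = min over k of (A[1][0] + B[0][1] = 4 + -5 = -1, A[1][1] + B[1][1] = 5 + 10 = 15, A[1][2] + B[2][1] = -3 + -4 = -7) = -7 (attained at k = 2)
  C[1][2] = min over k of (A[1][0] + B[0][2] = 4 + 0 = 4, A[1][1] + B[1][2] = 5 + -5 = 0, A[1][2] + B[2][2] = -3 + -5 = -8) = -8 (attained at k = 2)
  C[2][0] = min over k of (A[2][0] + B[0][0] = 6 + 6 = 12, A[2][1] + B[1][0] = 1 + 9 = 10, A[2][2] + B[2][0] = -5 + 3 = -2) = -2 (attained at k = 2)
  C[2][1] = min over k of (A[2][0] + B[0][1] = 6 + -5 = 1, A[2][1] + B[1][1] = 1 + 10 = 11, A[2][2] + B[2][1] = -5 + -4 = -9) = -9 (attained at k = 2)
  C[2][2] = min over k of (A[2][0] + B[0][2] = 6 + 0 = 6, A[2][1] + B[1][2] = 1 + -5 = -4, A[2][2] + B[2][2] = -5 + -5 = -10) = -10 (attained at k = 2)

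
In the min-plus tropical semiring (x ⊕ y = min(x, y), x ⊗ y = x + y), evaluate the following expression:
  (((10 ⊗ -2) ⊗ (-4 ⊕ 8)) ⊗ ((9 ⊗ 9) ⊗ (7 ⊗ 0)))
(((10 ⊗ -2) ⊗ (-4 ⊕ 8)) ⊗ ((9 ⊗ 9) ⊗ (7 ⊗ 0))) = 29

Expand innermost to outermost. Recall ⊕ takes the minimum of its arguments and ⊗ takes their sum. Working out the expression (((10 ⊗ -2) ⊗ (-4 ⊕ 8)) ⊗ ((9 ⊗ 9) ⊗ (7 ⊗ 0))) gives 29.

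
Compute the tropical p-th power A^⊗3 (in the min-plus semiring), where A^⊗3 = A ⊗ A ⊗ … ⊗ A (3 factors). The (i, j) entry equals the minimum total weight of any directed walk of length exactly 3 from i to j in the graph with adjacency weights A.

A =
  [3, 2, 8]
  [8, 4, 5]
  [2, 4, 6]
A^⊗3 =
  [9, 8, 10]
  [10, 9, 13]
  [8, 7, 9]

Each entry (A^⊗3)_ij equals the minimum over all length-3 walks i = v_0 → v_1 → … → v_3 = j of Σ_t A[v_t][v_{t+1}]. For example, for (i, j) = (0, 2) we minimise over 9 possible intermediate vertex sequences; the minimum is 10, attained along the walk 0 → 0 → 1 → 2.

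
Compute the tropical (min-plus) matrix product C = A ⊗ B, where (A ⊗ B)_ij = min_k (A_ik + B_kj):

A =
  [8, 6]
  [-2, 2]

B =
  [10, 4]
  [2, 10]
A ⊗ B =
  [8, 12]
  [4, 2]

Apply the min-plus product entry-by-entry:
  C[0][0] = min over k of (A[0][0] + B[0][0] = 8 + 10 = 18, A[0][1] + B[1][0] = 6 + 2 = 8) = 8 (attained at k = 1)
  C[0][1] = min over k of (A[0][0] + B[0][1] = 8 + 4 = 12, A[0][1] + B[1][1] = 6 + 10 = 16) = 12 (attained at k = 0)
  C[1][0] = min over k of (A[1][0] + B[0][0] = -2 + 10 = 8, A[1][1] + B[1][0] = 2 + 2 = 4) = 4 (attained at k = 1)
  C[1][1] = min over k of (A[1][0] + B[0][1] = -2 + 4 = 2, A[1][1] + B[1][1] = 2 + 10 = 12) = 2 (attained at k = 0)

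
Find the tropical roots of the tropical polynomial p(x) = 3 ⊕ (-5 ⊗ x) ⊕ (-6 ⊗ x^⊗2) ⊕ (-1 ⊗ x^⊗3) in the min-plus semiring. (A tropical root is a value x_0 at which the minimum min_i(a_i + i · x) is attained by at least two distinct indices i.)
Roots: {-5, 1, 8}

Each tropical root is a break point of the lower envelope of the lines y = a_i + i · x (there are 4 lines, with slopes 0, 1, ..., 3). Only the lines that attain the minimum somewhere contribute to roots; other lines are dominated. Here the surviving (envelope) indices are i = 3, i = 2, i = 1, i = 0.
Intersections between consecutive envelope lines give the roots: for adjacent envelope indices i < j the intersection is x = (a_i − a_j) / (j − i). Reading off the sorted break points: {-5, 1, 8}.
Verification: at each break x_0, at least two indices attain the minimum of min_i(a_i + i · x_0).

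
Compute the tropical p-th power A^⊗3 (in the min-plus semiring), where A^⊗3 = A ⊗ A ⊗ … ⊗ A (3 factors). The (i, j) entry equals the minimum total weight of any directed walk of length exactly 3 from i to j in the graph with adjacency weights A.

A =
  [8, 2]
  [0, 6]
A^⊗3 =
  [8, 4]
  [2, 8]

Each entry (A^⊗3)_ij equals the minimum over all length-3 walks i = v_0 → v_1 → … → v_3 = j of Σ_t A[v_t][v_{t+1}]. For example, for (i, j) = (0, 1) we minimise over 4 possible intermediate vertex sequences; the minimum is 4, attained along the walk 0 → 1 → 0 → 1.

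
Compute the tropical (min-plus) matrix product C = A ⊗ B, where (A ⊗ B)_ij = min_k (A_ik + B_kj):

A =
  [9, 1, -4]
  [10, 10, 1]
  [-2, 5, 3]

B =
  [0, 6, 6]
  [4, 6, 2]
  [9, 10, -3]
A ⊗ B =
  [5, 6, -7]
  [10, 11, -2]
  [-2, 4, 0]

Apply the min-plus product entry-by-entry:
  C[0][0] = min over k of (A[0][0] + B[0][0] = 9 + 0 = 9, A[0][1] + B[1][0] = 1 + 4 = 5, A[0][2] + B[2][0] = -4 + 9 = 5) = 5 (attained at k = 1)
  C[0][1] = min over k of (A[0][0] + B[0][1] = 9 + 6 = 15, A[0][1] + B[1][1] = 1 + 6 = 7, A[0][2] + B[2][1] = -4 + 10 = 6) = 6 (attained at k = 2)
  C[0][2] = min over k of (A[0][0] + B[0][2] = 9 + 6 = 15, A[0][1] + B[1][2] = 1 + 2 = 3, A[0][2] + B[2][2] = -4 + -3 = -7) = -7 (attained at k = 2)
  C[1][0] = min over k of (A[1][0] + B[0][0] = 10 + 0 = 10, A[1][1] + B[1][0] = 10 + 4 = 14, A[1][2] + B[2][0] = 1 + 9 = 10) = 10 (attained at k = 0)
  C[1][1] = min over k of (A[1][0] + B[0][1] = 10 + 6 = 16, A[1][1] + B[1][1] = 10 + 6 = 16, A[1][2] + B[2][1] = 1 + 10 = 11) = 11 (attained at k = 2)
  C[1][2] = min over k of (A[1][0] + B[0][2] = 10 + 6 = 16, A[1][1] + B[1][2] = 10 + 2 = 12, A[1][2] + B[2][2] = 1 + -3 = -2) = -2 (attained at k = 2)
  C[2][0] = min over k of (A[2][0] + B[0][0] = -2 + 0 = -2, A[2][1] + B[1][0] = 5 + 4 = 9, A[2][2] + B[2][0] = 3 + 9 = 12) = -2 (attained at k = 0)
  C[2][1] = min over k of (A[2][0] + B[0][1] = -2 + 6 = 4, A[2][1] + B[1][1] = 5 + 6 = 11, A[2][2] + B[2][1] = 3 + 10 = 13) = 4 (attained at k = 0)
  C[2][2] = min over k of (A[2][0] + B[0][2] = -2 + 6 = 4, A[2][1] + B[1][2] = 5 + 2 = 7, A[2][2] + B[2][2] = 3 + -3 = 0) = 0 (attained at k = 2)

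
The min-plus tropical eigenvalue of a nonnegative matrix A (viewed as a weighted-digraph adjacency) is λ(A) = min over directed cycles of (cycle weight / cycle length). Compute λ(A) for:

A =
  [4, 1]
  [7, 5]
λ(A) = 4

Enumerate directed cycles and compute their means (weight / length). Sample:
  cycle 0 → 0: weight = 4, length = 1, mean = 4/1 ≈ 4.000
  cycle 1 → 1: weight = 5, length = 1, mean = 5/1 ≈ 5.000
  cycle 0 → 1 → 0: weight = 8, length = 2, mean = 8/2 ≈ 4.000
  cycle 1 → 0 → 1: weight = 8, length = 2, mean = 8/2 ≈ 4.000
Minimum mean = 4.000, attained e.g. along the cycle 0 → 0 with weight 4 and length 1. So λ(A) = 4/1 = 4.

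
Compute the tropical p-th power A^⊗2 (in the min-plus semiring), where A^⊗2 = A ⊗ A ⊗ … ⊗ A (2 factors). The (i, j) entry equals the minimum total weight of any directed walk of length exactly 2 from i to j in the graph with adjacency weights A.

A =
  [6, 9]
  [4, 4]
A^⊗2 =
  [12, 13]
  [8, 8]

Each entry (A^⊗2)_ij equals the minimum over all length-2 walks i = v_0 → v_1 → … → v_2 = j of Σ_t A[v_t][v_{t+1}]. For example, for (i, j) = (0, 1) we minimise over 2 possible intermediate vertex sequences; the minimum is 13, attained along the walk 0 → 1 → 1.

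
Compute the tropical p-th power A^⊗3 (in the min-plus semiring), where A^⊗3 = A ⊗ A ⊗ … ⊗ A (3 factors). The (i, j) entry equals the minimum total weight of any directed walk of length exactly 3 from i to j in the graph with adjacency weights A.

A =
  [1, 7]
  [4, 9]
A^⊗3 =
  [3, 9]
  [6, 12]

Each entry (A^⊗3)_ij equals the minimum over all length-3 walks i = v_0 → v_1 → … → v_3 = j of Σ_t A[v_t][v_{t+1}]. For example, for (i, j) = (0, 1) we minimise over 4 possible intermediate vertex sequences; the minimum is 9, attained along the walk 0 → 0 → 0 → 1.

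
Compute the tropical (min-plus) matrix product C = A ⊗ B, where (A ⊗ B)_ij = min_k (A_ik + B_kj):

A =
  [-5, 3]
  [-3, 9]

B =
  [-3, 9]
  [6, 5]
A ⊗ B =
  [-8, 4]
  [-6, 6]

Apply the min-plus product entry-by-entry:
  C[0][0] = min over k of (A[0][0] + B[0][0] = -5 + -3 = -8, A[0][1] + B[1][0] = 3 + 6 = 9) = -8 (attained at k = 0)
  C[0][1] = min over k of (A[0][0] + B[0][1] = -5 + 9 = 4, A[0][1] + B[1][1] = 3 + 5 = 8) = 4 (attained at k = 0)
  C[1][0] = min over k of (A[1][0] + B[0][0] = -3 + -3 = -6, A[1][1] + B[1][0] = 9 + 6 = 15) = -6 (attained at k = 0)
  C[1][1] = min over k of (A[1][0] + B[0][1] = -3 + 9 = 6, A[1][1] + B[1][1] = 9 + 5 = 14) = 6 (attained at k = 0)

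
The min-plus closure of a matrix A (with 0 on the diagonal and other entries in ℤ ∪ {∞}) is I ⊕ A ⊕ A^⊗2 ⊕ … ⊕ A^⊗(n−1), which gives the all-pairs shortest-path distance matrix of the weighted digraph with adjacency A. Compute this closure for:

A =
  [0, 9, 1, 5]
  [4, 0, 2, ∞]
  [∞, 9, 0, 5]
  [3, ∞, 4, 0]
Closure =
  [0, 9, 1, 5]
  [4, 0, 2, 7]
  [8, 9, 0, 5]
  [3, 12, 4, 0]

This is the Floyd-Warshall all-pairs shortest-path computation. For each intermediate vertex k = 0, 1, …, 3, update dist[i][j] ← min(dist[i][j], dist[i][k] + dist[k][j]). The final matrix gives, for each (i, j), the minimum total weight of any directed path from i to j (possibly empty when i = j).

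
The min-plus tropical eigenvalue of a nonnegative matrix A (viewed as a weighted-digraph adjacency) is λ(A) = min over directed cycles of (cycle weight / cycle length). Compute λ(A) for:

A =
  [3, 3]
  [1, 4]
λ(A) = 2

Enumerate directed cycles and compute their means (weight / length). Sample:
  cycle 0 → 0: weight = 3, length = 1, mean = 3/1 ≈ 3.000
  cycle 1 → 1: weight = 4, length = 1, mean = 4/1 ≈ 4.000
  cycle 0 → 1 → 0: weight = 4, length = 2, mean = 4/2 ≈ 2.000
  cycle 1 → 0 → 1: weight = 4, length = 2, mean = 4/2 ≈ 2.000
Minimum mean = 2.000, attained e.g. along the cycle 0 → 1 → 0 with weight 4 and length 2. So λ(A) = 4/2 = 2.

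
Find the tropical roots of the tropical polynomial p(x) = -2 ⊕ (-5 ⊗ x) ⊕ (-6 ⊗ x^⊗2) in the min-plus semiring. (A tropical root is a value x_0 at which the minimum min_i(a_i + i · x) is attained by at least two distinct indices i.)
Roots: {1, 3}

Each tropical root is a break point of the lower envelope of the lines y = a_i + i · x (there are 3 lines, with slopes 0, 1, ..., 2). Only the lines that attain the minimum somewhere contribute to roots; other lines are dominated. Here the surviving (envelope) indices are i = 2, i = 1, i = 0.
Intersections between consecutive envelope lines give the roots: for adjacent envelope indices i < j the intersection is x = (a_i − a_j) / (j − i). Reading off the sorted break points: {1, 3}.
Verification: at each break x_0, at least two indices attain the minimum of min_i(a_i + i · x_0).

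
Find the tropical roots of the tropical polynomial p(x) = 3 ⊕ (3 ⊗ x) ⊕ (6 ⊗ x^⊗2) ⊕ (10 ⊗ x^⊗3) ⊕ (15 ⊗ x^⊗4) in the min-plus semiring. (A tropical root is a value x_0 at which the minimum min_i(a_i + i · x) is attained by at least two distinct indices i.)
Roots: {-5, -4, -3, 0}

Each tropical root is a break point of the lower envelope of the lines y = a_i + i · x (there are 5 lines, with slopes 0, 1, ..., 4). Only the lines that attain the minimum somewhere contribute to roots; other lines are dominated. Here the surviving (envelope) indices are i = 4, i = 3, i = 2, i = 1, i = 0.
Intersections between consecutive envelope lines give the roots: for adjacent envelope indices i < j the intersection is x = (a_i − a_j) / (j − i). Reading off the sorted break points: {-5, -4, -3, 0}.
Verification: at each break x_0, at least two indices attain the minimum of min_i(a_i + i · x_0).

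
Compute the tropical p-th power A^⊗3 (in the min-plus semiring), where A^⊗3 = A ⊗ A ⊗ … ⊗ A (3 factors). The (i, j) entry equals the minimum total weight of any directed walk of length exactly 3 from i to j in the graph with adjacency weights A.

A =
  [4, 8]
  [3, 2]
A^⊗3 =
  [12, 12]
  [7, 6]

Each entry (A^⊗3)_ij equals the minimum over all length-3 walks i = v_0 → v_1 → … → v_3 = j of Σ_t A[v_t][v_{t+1}]. For example, for (i, j) = (0, 1) we minimise over 4 possible intermediate vertex sequences; the minimum is 12, attained along the walk 0 → 1 → 1 → 1.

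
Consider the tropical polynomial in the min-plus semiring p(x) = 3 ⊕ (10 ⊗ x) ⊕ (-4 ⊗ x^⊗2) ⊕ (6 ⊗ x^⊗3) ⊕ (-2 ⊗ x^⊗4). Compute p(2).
p(2) = 0

A tropical monomial a ⊗ x^⊗i evaluates to a + i · x. Evaluating each term at x = 2:
  Term 0 contributes 3 + 0 · 2 = 3
  Term 1 contributes 10 + 1 · 2 = 12
  Term 2 contributes -4 + 2 · 2 = 0
  Term 3 contributes 6 + 3 · 2 = 12
  Term 4 contributes -2 + 4 · 2 = 6
p(2) = ⊕ of these = min[3, 12, 0, 12, 6] = 0.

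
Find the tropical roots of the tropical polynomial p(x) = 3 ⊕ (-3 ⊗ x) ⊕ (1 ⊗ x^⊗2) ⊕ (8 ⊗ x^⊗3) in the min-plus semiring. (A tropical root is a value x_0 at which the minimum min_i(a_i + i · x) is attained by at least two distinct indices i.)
Roots: {-7, -4, 6}

Each tropical root is a break point of the lower envelope of the lines y = a_i + i · x (there are 4 lines, with slopes 0, 1, ..., 3). Only the lines that attain the minimum somewhere contribute to roots; other lines are dominated. Here the surviving (envelope) indices are i = 3, i = 2, i = 1, i = 0.
Intersections between consecutive envelope lines give the roots: for adjacent envelope indices i < j the intersection is x = (a_i − a_j) / (j − i). Reading off the sorted break points: {-7, -4, 6}.
Verification: at each break x_0, at least two indices attain the minimum of min_i(a_i + i · x_0).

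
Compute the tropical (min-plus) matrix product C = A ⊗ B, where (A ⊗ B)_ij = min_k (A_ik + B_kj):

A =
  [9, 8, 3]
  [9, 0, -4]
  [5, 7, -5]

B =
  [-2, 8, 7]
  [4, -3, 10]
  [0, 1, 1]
A ⊗ B =
  [3, 4, 4]
  [-4, -3, -3]
  [-5, -4, -4]

Apply the min-plus product entry-by-entry:
  C[0][0] = min over k of (A[0][0] + B[0][0] = 9 + -2 = 7, A[0][1] + B[1][0] = 8 + 4 = 12, A[0][2] + B[2][0] = 3 + 0 = 3) = 3 (attained at k = 2)
  C[0][1] = min over k of (A[0][0] + B[0][1] = 9 + 8 = 17, A[0][1] + B[1][1] = 8 + -3 = 5, A[0][2] + B[2][1] = 3 + 1 = 4) = 4 (attained at k = 2)
  C[0][2] = min over k of (A[0][0] + B[0][2] = 9 + 7 = 16, A[0][1] + B[1][2] = 8 + 10 = 18, A[0][2] + B[2][2] = 3 + 1 = 4) = 4 (attained at k = 2)
  C[1][0] = min over k of (A[1][0] + B[0][0] = 9 + -2 = 7, A[1][1] + B[1][0] = 0 + 4 = 4, A[1][2] + B[2][0] = -4 + 0 = -4) = -4 (attained at k = 2)
  C[1][1] = min over k of (A[1][0] + B[0][1] = 9 + 8 = 17, A[1][1] + B[1][1] = 0 + -3 = -3, A[1][2] + B[2][1] = -4 + 1 = -3) = -3 (attained at k = 1)
  C[1][2] = min over k of (A[1][0] + B[0][2] = 9 + 7 = 16, A[1][1] + B[1][2] = 0 + 10 = 10, A[1][2] + B[2][2] = -4 + 1 = -3) = -3 (attained at k = 2)
  C[2][0] = min over k of (A[2][0] + B[0][0] = 5 + -2 = 3, A[2][1] + B[1][0] = 7 + 4 = 11, A[2][2] + B[2][0] = -5 + 0 = -5) = -5 (attained at k = 2)
  C[2][1] = min over k of (A[2][0] + B[0][1] = 5 + 8 = 13, A[2][1] + B[1][1] = 7 + -3 = 4, A[2][2] + B[2][1] = -5 + 1 = -4) = -4 (attained at k = 2)
  C[2][2] = min over k of (A[2][0] + B[0][2] = 5 + 7 = 12, A[2][1] + B[1][2] = 7 + 10 = 17, A[2][2] + B[2][2] = -5 + 1 = -4) = -4 (attained at k = 2)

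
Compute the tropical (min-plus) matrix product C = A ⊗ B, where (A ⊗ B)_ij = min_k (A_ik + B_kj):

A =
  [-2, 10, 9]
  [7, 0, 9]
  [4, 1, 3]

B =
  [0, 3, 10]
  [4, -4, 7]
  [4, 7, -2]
A ⊗ B =
  [-2, 1, 7]
  [4, -4, 7]
  [4, -3, 1]

Apply the min-plus product entry-by-entry:
  C[0][0] = min over k of (A[0][0] + B[0][0] = -2 + 0 = -2, A[0][1] + B[1][0] = 10 + 4 = 14, A[0][2] + B[2][0] = 9 + 4 = 13) = -2 (attained at k = 0)
  C[0][1] = min over k of (A[0][0] + B[0][1] = -2 + 3 = 1, A[0][1] + B[1][1] = 10 + -4 = 6, A[0][2] + B[2][1] = 9 + 7 = 16) = 1 (attained at k = 0)
  C[0][2] = min over k of (A[0][0] + B[0][2] = -2 + 10 = 8, A[0][1] + B[1][2] = 10 + 7 = 17, A[0][2] + B[2][2] = 9 + -2 = 7) = 7 (attained at k = 2)
  C[1][0] = min over k of (A[1][0] + B[0][0] = 7 + 0 = 7, A[1][1] + B[1][0] = 0 + 4 = 4, A[1][2] + B[2][0] = 9 + 4 = 13) = 4 (attained at k = 1)
  C[1][1] = min over k of (A[1][0] + B[0][1] = 7 + 3 = 10, A[1][1] + B[1][1] = 0 + -4 = -4, A[1][2] + B[2][1] = 9 + 7 = 16) = -4 (attained at k = 1)
  C[1][2] = min over k of (A[1][0] + B[0][2] = 7 + 10 = 17, A[1][1] + B[1][2] = 0 + 7 = 7, A[1][2] + B[2][2] = 9 + -2 = 7) = 7 (attained at k = 1)
  C[2][0] = min over k of (A[2][0] + B[0][0] = 4 + 0 = 4, A[2][1] + B[1][0] = 1 + 4 = 5, A[2][2] + B[2][0] = 3 + 4 = 7) = 4 (attained at k = 0)
  C[2][1] = min over k of (A[2][0] + B[0][1] = 4 + 3 = 7, A[2][1] + B[1][1] = 1 + -4 = -3, A[2][2] + B[2][1] = 3 + 7 = 10) = -3 (attained at k = 1)
  C[2][2] = min over k of (A[2][0] + B[0][2] = 4 + 10 = 14, A[2][1] + B[1][2] = 1 + 7 = 8, A[2][2] + B[2][2] = 3 + -2 = 1) = 1 (attained at k = 2)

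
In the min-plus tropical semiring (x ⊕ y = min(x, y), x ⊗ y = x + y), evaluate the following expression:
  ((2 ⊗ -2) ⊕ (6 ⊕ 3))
((2 ⊗ -2) ⊕ (6 ⊕ 3)) = 0

Expand innermost to outermost. Recall ⊕ takes the minimum of its arguments and ⊗ takes their sum. Working out the expression ((2 ⊗ -2) ⊕ (6 ⊕ 3)) gives 0.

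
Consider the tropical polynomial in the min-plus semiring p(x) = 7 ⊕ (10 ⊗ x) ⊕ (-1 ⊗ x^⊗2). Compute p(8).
p(8) = 7

A tropical monomial a ⊗ x^⊗i evaluates to a + i · x. Evaluating each term at x = 8:
  Term 0 contributes 7 + 0 · 8 = 7
  Term 1 contributes 10 + 1 · 8 = 18
  Term 2 contributes -1 + 2 · 8 = 15
p(8) = ⊕ of these = min[7, 18, 15] = 7.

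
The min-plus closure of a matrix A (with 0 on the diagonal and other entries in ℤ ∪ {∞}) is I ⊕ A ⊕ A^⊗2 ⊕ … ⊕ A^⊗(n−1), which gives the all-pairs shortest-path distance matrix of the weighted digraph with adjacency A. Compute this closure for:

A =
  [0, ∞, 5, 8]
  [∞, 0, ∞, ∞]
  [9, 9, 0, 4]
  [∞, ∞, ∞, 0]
Closure =
  [0, 14, 5, 8]
  [∞, 0, ∞, ∞]
  [9, 9, 0, 4]
  [∞, ∞, ∞, 0]

This is the Floyd-Warshall all-pairs shortest-path computation. For each intermediate vertex k = 0, 1, …, 3, update dist[i][j] ← min(dist[i][j], dist[i][k] + dist[k][j]). The final matrix gives, for each (i, j), the minimum total weight of any directed path from i to j (possibly empty when i = j).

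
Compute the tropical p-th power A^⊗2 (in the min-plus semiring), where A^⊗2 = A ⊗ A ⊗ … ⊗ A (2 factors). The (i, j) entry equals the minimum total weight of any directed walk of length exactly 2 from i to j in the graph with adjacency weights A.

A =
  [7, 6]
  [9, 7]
A^⊗2 =
  [14, 13]
  [16, 14]

Each entry (A^⊗2)_ij equals the minimum over all length-2 walks i = v_0 → v_1 → … → v_2 = j of Σ_t A[v_t][v_{t+1}]. For example, for (i, j) = (0, 1) we minimise over 2 possible intermediate vertex sequences; the minimum is 13, attained along the walk 0 → 0 → 1.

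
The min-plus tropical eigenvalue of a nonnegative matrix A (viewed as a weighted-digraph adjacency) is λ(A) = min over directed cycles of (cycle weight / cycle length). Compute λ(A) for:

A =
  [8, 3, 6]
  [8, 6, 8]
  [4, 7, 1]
λ(A) = 1

Enumerate directed cycles and compute their means (weight / length). Sample:
  cycle 0 → 0: weight = 8, length = 1, mean = 8/1 ≈ 8.000
  cycle 1 → 1: weight = 6, length = 1, mean = 6/1 ≈ 6.000
  cycle 2 → 2: weight = 1, length = 1, mean = 1/1 ≈ 1.000
  cycle 0 → 1 → 0: weight = 11, length = 2, mean = 11/2 ≈ 5.500
  cycle 0 → 2 → 0: weight = 10, length = 2, mean = 10/2 ≈ 5.000
  cycle 1 → 0 → 1: weight = 11, length = 2, mean = 11/2 ≈ 5.500
Minimum mean = 1.000, attained e.g. along the cycle 2 → 2 with weight 1 and length 1. So λ(A) = 1/1 = 1.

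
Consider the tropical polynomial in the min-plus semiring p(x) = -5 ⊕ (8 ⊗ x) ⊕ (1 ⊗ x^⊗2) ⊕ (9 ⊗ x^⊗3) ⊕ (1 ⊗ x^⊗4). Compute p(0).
p(0) = -5

A tropical monomial a ⊗ x^⊗i evaluates to a + i · x. Evaluating each term at x = 0:
  Term 0 contributes -5 + 0 · 0 = -5
  Term 1 contributes 8 + 1 · 0 = 8
  Term 2 contributes 1 + 2 · 0 = 1
  Term 3 contributes 9 + 3 · 0 = 9
  Term 4 contributes 1 + 4 · 0 = 1
p(0) = ⊕ of these = min[-5, 8, 1, 9, 1] = -5.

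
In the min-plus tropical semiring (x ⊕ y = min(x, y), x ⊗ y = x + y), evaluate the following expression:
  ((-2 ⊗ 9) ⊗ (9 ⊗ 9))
((-2 ⊗ 9) ⊗ (9 ⊗ 9)) = 25

Expand innermost to outermost. Recall ⊕ takes the minimum of its arguments and ⊗ takes their sum. Working out the expression ((-2 ⊗ 9) ⊗ (9 ⊗ 9)) gives 25.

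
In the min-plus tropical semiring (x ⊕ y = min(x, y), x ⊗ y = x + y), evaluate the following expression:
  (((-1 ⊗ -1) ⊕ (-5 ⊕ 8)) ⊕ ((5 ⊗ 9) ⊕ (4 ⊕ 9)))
(((-1 ⊗ -1) ⊕ (-5 ⊕ 8)) ⊕ ((5 ⊗ 9) ⊕ (4 ⊕ 9))) = -5

Expand innermost to outermost. Recall ⊕ takes the minimum of its arguments and ⊗ takes their sum. Working out the expression (((-1 ⊗ -1) ⊕ (-5 ⊕ 8)) ⊕ ((5 ⊗ 9) ⊕ (4 ⊕ 9))) gives -5.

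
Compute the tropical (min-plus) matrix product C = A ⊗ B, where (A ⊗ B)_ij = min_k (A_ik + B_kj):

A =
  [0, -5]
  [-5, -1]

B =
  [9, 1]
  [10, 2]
A ⊗ B =
  [5, -3]
  [4, -4]

Apply the min-plus product entry-by-entry:
  C[0][0] = min over k of (A[0][0] + B[0][0] = 0 + 9 = 9, A[0][1] + B[1][0] = -5 + 10 = 5) = 5 (attained at k = 1)
  C[0][1] = min over k of (A[0][0] + B[0][1] = 0 + 1 = 1, A[0][1] + B[1][1] = -5 + 2 = -3) = -3 (attained at k = 1)
  C[1][0] = min over k of (A[1][0] + B[0][0] = -5 + 9 = 4, A[1][1] + B[1][0] = -1 + 10 = 9) = 4 (attained at k = 0)
  C[1][1] = min over k of (A[1][0] + B[0][1] = -5 + 1 = -4, A[1][1] + B[1][1] = -1 + 2 = 1) = -4 (attained at k = 0)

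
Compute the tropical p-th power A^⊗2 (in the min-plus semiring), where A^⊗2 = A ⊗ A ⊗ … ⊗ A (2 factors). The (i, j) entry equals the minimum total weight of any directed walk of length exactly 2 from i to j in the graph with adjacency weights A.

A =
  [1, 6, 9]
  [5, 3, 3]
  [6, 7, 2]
A^⊗2 =
  [2, 7, 9]
  [6, 6, 5]
  [7, 9, 4]

Each entry (A^⊗2)_ij equals the minimum over all length-2 walks i = v_0 → v_1 → … → v_2 = j of Σ_t A[v_t][v_{t+1}]. For example, for (i, j) = (0, 2) we minimise over 3 possible intermediate vertex sequences; the minimum is 9, attained along the walk 0 → 1 → 2.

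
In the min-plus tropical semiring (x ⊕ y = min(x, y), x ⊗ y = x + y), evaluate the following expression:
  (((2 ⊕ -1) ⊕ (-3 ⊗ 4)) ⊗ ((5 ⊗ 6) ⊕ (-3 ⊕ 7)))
(((2 ⊕ -1) ⊕ (-3 ⊗ 4)) ⊗ ((5 ⊗ 6) ⊕ (-3 ⊕ 7))) = -4

Expand innermost to outermost. Recall ⊕ takes the minimum of its arguments and ⊗ takes their sum. Working out the expression (((2 ⊕ -1) ⊕ (-3 ⊗ 4)) ⊗ ((5 ⊗ 6) ⊕ (-3 ⊕ 7))) gives -4.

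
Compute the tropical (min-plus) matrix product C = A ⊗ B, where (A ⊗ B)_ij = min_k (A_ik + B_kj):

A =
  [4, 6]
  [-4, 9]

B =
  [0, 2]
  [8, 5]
A ⊗ B =
  [4, 6]
  [-4, -2]

Apply the min-plus product entry-by-entry:
  C[0][0] = min over k of (A[0][0] + B[0][0] = 4 + 0 = 4, A[0][1] + B[1][0] = 6 + 8 = 14) = 4 (attained at k = 0)
  C[0][1] = min over k of (A[0][0] + B[0][1] = 4 + 2 = 6, A[0][1] + B[1][1] = 6 + 5 = 11) = 6 (attained at k = 0)
  C[1][0] = min over k of (A[1][0] + B[0][0] = -4 + 0 = -4, A[1][1] + B[1][0] = 9 + 8 = 17) = -4 (attained at k = 0)
  C[1][1] = min over k of (A[1][0] + B[0][1] = -4 + 2 = -2, A[1][1] + B[1][1] = 9 + 5 = 14) = -2 (attained at k = 0)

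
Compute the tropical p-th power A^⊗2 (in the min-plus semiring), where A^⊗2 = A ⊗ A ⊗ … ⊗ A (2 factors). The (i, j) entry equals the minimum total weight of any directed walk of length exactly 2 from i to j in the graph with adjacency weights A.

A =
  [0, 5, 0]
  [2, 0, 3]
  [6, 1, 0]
A^⊗2 =
  [0, 1, 0]
  [2, 0, 2]
  [3, 1, 0]

Each entry (A^⊗2)_ij equals the minimum over all length-2 walks i = v_0 → v_1 → … → v_2 = j of Σ_t A[v_t][v_{t+1}]. For example, for (i, j) = (0, 2) we minimise over 3 possible intermediate vertex sequences; the minimum is 0, attained along the walk 0 → 0 → 2.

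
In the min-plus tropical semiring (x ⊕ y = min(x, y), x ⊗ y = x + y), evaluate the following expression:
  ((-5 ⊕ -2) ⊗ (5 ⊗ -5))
((-5 ⊕ -2) ⊗ (5 ⊗ -5)) = -5

Expand innermost to outermost. Recall ⊕ takes the minimum of its arguments and ⊗ takes their sum. Working out the expression ((-5 ⊕ -2) ⊗ (5 ⊗ -5)) gives -5.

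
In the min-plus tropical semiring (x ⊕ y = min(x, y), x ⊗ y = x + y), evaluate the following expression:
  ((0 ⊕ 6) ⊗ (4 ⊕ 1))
((0 ⊕ 6) ⊗ (4 ⊕ 1)) = 1

Expand innermost to outermost. Recall ⊕ takes the minimum of its arguments and ⊗ takes their sum. Working out the expression ((0 ⊕ 6) ⊗ (4 ⊕ 1)) gives 1.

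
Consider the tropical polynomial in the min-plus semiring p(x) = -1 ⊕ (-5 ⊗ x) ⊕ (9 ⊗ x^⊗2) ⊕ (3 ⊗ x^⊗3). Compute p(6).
p(6) = -1

A tropical monomial a ⊗ x^⊗i evaluates to a + i · x. Evaluating each term at x = 6:
  Term 0 contributes -1 + 0 · 6 = -1
  Term 1 contributes -5 + 1 · 6 = 1
  Term 2 contributes 9 + 2 · 6 = 21
  Term 3 contributes 3 + 3 · 6 = 21
p(6) = ⊕ of these = min[-1, 1, 21, 21] = -1.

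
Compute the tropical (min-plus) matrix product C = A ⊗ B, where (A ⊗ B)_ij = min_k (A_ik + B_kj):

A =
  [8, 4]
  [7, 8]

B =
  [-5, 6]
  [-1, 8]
A ⊗ B =
  [3, 12]
  [2, 13]

Apply the min-plus product entry-by-entry:
  C[0][0] = min over k of (A[0][0] + B[0][0] = 8 + -5 = 3, A[0][1] + B[1][0] = 4 + -1 = 3) = 3 (attained at k = 0)
  C[0][1] = min over k of (A[0][0] + B[0][1] = 8 + 6 = 14, A[0][1] + B[1][1] = 4 + 8 = 12) = 12 (attained at k = 1)
  C[1][0] = min over k of (A[1][0] + B[0][0] = 7 + -5 = 2, A[1][1] + B[1][0] = 8 + -1 = 7) = 2 (attained at k = 0)
  C[1][1] = min over k of (A[1][0] + B[0][1] = 7 + 6 = 13, A[1][1] + B[1][1] = 8 + 8 = 16) = 13 (attained at k = 0)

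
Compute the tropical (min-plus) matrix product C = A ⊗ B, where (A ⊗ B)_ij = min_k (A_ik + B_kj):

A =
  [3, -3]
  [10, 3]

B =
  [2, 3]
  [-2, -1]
A ⊗ B =
  [-5, -4]
  [1, 2]

Apply the min-plus product entry-by-entry:
  C[0][0] = min over k of (A[0][0] + B[0][0] = 3 + 2 = 5, A[0][1] + B[1][0] = -3 + -2 = -5) = -5 (attained at k = 1)
  C[0][1] = min over k of (A[0][0] + B[0][1] = 3 + 3 = 6, A[0][1] + B[1][1] = -3 + -1 = -4) = -4 (attained at k = 1)
  C[1][0] = min over k of (A[1][0] + B[0][0] = 10 + 2 = 12, A[1][1] + B[1][0] = 3 + -2 = 1) = 1 (attained at k = 1)
  C[1][1] = min over k of (A[1][0] + B[0][1] = 10 + 3 = 13, A[1][1] + B[1][1] = 3 + -1 = 2) = 2 (attained at k = 1)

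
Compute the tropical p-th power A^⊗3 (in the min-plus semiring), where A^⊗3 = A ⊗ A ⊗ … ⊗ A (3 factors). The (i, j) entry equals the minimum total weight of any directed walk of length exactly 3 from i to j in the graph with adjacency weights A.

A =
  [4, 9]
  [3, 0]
A^⊗3 =
  [12, 9]
  [3, 0]

Each entry (A^⊗3)_ij equals the minimum over all length-3 walks i = v_0 → v_1 → … → v_3 = j of Σ_t A[v_t][v_{t+1}]. For example, for (i, j) = (0, 1) we minimise over 4 possible intermediate vertex sequences; the minimum is 9, attained along the walk 0 → 1 → 1 → 1.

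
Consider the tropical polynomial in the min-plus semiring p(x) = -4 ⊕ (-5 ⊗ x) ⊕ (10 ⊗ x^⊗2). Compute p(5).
p(5) = -4

A tropical monomial a ⊗ x^⊗i evaluates to a + i · x. Evaluating each term at x = 5:
  Term 0 contributes -4 + 0 · 5 = -4
  Term 1 contributes -5 + 1 · 5 = 0
  Term 2 contributes 10 + 2 · 5 = 20
p(5) = ⊕ of these = min[-4, 0, 20] = -4.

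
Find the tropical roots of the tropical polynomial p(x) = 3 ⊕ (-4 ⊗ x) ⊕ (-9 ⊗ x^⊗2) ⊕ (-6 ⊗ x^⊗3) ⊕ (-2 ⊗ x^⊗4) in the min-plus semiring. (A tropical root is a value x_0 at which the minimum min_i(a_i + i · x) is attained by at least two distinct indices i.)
Roots: {-4, -3, 5, 7}

Each tropical root is a break point of the lower envelope of the lines y = a_i + i · x (there are 5 lines, with slopes 0, 1, ..., 4). Only the lines that attain the minimum somewhere contribute to roots; other lines are dominated. Here the surviving (envelope) indices are i = 4, i = 3, i = 2, i = 1, i = 0.
Intersections between consecutive envelope lines give the roots: for adjacent envelope indices i < j the intersection is x = (a_i − a_j) / (j − i). Reading off the sorted break points: {-4, -3, 5, 7}.
Verification: at each break x_0, at least two indices attain the minimum of min_i(a_i + i · x_0).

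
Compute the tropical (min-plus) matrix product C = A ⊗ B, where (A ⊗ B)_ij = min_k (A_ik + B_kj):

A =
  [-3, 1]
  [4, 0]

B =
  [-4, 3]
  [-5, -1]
A ⊗ B =
  [-7, 0]
  [-5, -1]

Apply the min-plus product entry-by-entry:
  C[0][0] = min over k of (A[0][0] + B[0][0] = -3 + -4 = -7, A[0][1] + B[1][0] = 1 + -5 = -4) = -7 (attained at k = 0)
  C[0][1] = min over k of (A[0][0] + B[0][1] = -3 + 3 = 0, A[0][1] + B[1][1] = 1 + -1 = 0) = 0 (attained at k = 0)
  C[1][0] = min over k of (A[1][0] + B[0][0] = 4 + -4 = 0, A[1][1] + B[1][0] = 0 + -5 = -5) = -5 (attained at k = 1)
  C[1][1] = min over k of (A[1][0] + B[0][1] = 4 + 3 = 7, A[1][1] + B[1][1] = 0 + -1 = -1) = -1 (attained at k = 1)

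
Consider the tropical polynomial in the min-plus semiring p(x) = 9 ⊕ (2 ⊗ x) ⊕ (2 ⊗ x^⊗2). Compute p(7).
p(7) = 9

A tropical monomial a ⊗ x^⊗i evaluates to a + i · x. Evaluating each term at x = 7:
  Term 0 contributes 9 + 0 · 7 = 9
  Term 1 contributes 2 + 1 · 7 = 9
  Term 2 contributes 2 + 2 · 7 = 16
p(7) = ⊕ of these = min[9, 9, 16] = 9.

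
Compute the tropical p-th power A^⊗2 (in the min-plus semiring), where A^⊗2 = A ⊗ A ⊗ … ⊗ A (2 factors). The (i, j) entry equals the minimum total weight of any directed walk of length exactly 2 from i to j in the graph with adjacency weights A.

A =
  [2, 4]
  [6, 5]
A^⊗2 =
  [4, 6]
  [8, 10]

Each entry (A^⊗2)_ij equals the minimum over all length-2 walks i = v_0 → v_1 → … → v_2 = j of Σ_t A[v_t][v_{t+1}]. For example, for (i, j) = (0, 1) we minimise over 2 possible intermediate vertex sequences; the minimum is 6, attained along the walk 0 → 0 → 1.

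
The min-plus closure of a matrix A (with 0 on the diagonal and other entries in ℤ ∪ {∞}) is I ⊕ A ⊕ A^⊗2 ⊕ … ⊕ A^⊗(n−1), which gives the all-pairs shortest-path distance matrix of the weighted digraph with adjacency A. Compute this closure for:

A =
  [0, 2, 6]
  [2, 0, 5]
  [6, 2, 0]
Closure =
  [0, 2, 6]
  [2, 0, 5]
  [4, 2, 0]

This is the Floyd-Warshall all-pairs shortest-path computation. For each intermediate vertex k = 0, 1, …, 2, update dist[i][j] ← min(dist[i][j], dist[i][k] + dist[k][j]). The final matrix gives, for each (i, j), the minimum total weight of any directed path from i to j (possibly empty when i = j).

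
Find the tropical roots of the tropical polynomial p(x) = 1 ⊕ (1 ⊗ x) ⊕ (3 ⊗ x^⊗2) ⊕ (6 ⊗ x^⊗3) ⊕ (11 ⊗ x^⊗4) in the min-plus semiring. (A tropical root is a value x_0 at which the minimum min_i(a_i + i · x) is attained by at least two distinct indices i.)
Roots: {-5, -3, -2, 0}

Each tropical root is a break point of the lower envelope of the lines y = a_i + i · x (there are 5 lines, with slopes 0, 1, ..., 4). Only the lines that attain the minimum somewhere contribute to roots; other lines are dominated. Here the surviving (envelope) indices are i = 4, i = 3, i = 2, i = 1, i = 0.
Intersections between consecutive envelope lines give the roots: for adjacent envelope indices i < j the intersection is x = (a_i − a_j) / (j − i). Reading off the sorted break points: {-5, -3, -2, 0}.
Verification: at each break x_0, at least two indices attain the minimum of min_i(a_i + i · x_0).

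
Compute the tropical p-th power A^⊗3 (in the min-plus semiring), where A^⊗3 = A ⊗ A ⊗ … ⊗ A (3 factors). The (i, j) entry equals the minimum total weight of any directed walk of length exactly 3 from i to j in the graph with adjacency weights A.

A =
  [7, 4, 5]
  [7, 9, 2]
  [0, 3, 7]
A^⊗3 =
  [6, 9, 10]
  [9, 6, 7]
  [5, 8, 6]

Each entry (A^⊗3)_ij equals the minimum over all length-3 walks i = v_0 → v_1 → … → v_3 = j of Σ_t A[v_t][v_{t+1}]. For example, for (i, j) = (0, 2) we minimise over 9 possible intermediate vertex sequences; the minimum is 10, attained along the walk 0 → 2 → 0 → 2.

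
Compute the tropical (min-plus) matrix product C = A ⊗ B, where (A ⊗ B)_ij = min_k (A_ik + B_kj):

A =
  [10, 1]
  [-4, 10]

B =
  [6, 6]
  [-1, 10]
A ⊗ B =
  [0, 11]
  [2, 2]

Apply the min-plus product entry-by-entry:
  C[0][0] = min over k of (A[0][0] + B[0][0] = 10 + 6 = 16, A[0][1] + B[1][0] = 1 + -1 = 0) = 0 (attained at k = 1)
  C[0][1] = min over k of (A[0][0] + B[0][1] = 10 + 6 = 16, A[0][1] + B[1][1] = 1 + 10 = 11) = 11 (attained at k = 1)
  C[1][0] = min over k of (A[1][0] + B[0][0] = -4 + 6 = 2, A[1][1] + B[1][0] = 10 + -1 = 9) = 2 (attained at k = 0)
  C[1][1] = min over k of (A[1][0] + B[0][1] = -4 + 6 = 2, A[1][1] + B[1][1] = 10 + 10 = 20) = 2 (attained at k = 0)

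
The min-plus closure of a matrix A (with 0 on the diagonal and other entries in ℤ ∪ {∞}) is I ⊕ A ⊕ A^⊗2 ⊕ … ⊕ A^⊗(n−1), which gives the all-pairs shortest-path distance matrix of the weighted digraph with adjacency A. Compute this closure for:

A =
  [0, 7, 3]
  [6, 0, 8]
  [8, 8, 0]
Closure =
  [0, 7, 3]
  [6, 0, 8]
  [8, 8, 0]

This is the Floyd-Warshall all-pairs shortest-path computation. For each intermediate vertex k = 0, 1, …, 2, update dist[i][j] ← min(dist[i][j], dist[i][k] + dist[k][j]). The final matrix gives, for each (i, j), the minimum total weight of any directed path from i to j (possibly empty when i = j).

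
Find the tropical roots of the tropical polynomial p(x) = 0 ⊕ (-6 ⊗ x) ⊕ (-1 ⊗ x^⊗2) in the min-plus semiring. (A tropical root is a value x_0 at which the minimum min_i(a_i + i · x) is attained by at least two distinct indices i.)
Roots: {-5, 6}

Each tropical root is a break point of the lower envelope of the lines y = a_i + i · x (there are 3 lines, with slopes 0, 1, ..., 2). Only the lines that attain the minimum somewhere contribute to roots; other lines are dominated. Here the surviving (envelope) indices are i = 2, i = 1, i = 0.
Intersections between consecutive envelope lines give the roots: for adjacent envelope indices i < j the intersection is x = (a_i − a_j) / (j − i). Reading off the sorted break points: {-5, 6}.
Verification: at each break x_0, at least two indices attain the minimum of min_i(a_i + i · x_0).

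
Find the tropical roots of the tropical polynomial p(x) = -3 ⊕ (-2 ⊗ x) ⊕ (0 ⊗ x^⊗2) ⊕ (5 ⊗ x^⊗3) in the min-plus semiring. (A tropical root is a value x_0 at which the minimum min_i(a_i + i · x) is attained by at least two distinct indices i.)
Roots: {-5, -2, -1}

Each tropical root is a break point of the lower envelope of the lines y = a_i + i · x (there are 4 lines, with slopes 0, 1, ..., 3). Only the lines that attain the minimum somewhere contribute to roots; other lines are dominated. Here the surviving (envelope) indices are i = 3, i = 2, i = 1, i = 0.
Intersections between consecutive envelope lines give the roots: for adjacent envelope indices i < j the intersection is x = (a_i − a_j) / (j − i). Reading off the sorted break points: {-5, -2, -1}.
Verification: at each break x_0, at least two indices attain the minimum of min_i(a_i + i · x_0).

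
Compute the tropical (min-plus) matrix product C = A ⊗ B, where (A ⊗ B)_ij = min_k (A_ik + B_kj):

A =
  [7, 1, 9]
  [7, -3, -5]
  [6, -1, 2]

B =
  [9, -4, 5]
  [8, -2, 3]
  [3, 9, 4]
A ⊗ B =
  [9, -1, 4]
  [-2, -5, -1]
  [5, -3, 2]

Apply the min-plus product entry-by-entry:
  C[0][0] = min over k of (A[0][0] + B[0][0] = 7 + 9 = 16, A[0][1] + B[1][0] = 1 + 8 = 9, A[0][2] + B[2][0] = 9 + 3 = 12) = 9 (attained at k = 1)
  C[0][1] = min over k of (A[0][0] + B[0][1] = 7 + -4 = 3, A[0][1] + B[1][1] = 1 + -2 = -1, A[0][2] + B[2][1] = 9 + 9 = 18) = -1 (attained at k = 1)
  C[0][2] = min over k of (A[0][0] + B[0][2] = 7 + 5 = 12, A[0][1] + B[1][2] = 1 + 3 = 4, A[0][2] + B[2][2] = 9 + 4 = 13) = 4 (attained at k = 1)
  C[1][0] = min over k of (A[1][0] + B[0][0] = 7 + 9 = 16, A[1][1] + B[1][0] = -3 + 8 = 5, A[1][2] + B[2][0] = -5 + 3 = -2) = -2 (attained at k = 2)
  C[1][1] = min over k of (A[1][0] + B[0][1] = 7 + -4 = 3, A[1][1] + B[1][1] = -3 + -2 = -5, A[1][2] + B[2][1] = -5 + 9 = 4) = -5 (attained at k = 1)
  C[1][2] = min over k of (A[1][0] + B[0][2] = 7 + 5 = 12, A[1][1] + B[1][2] = -3 + 3 = 0, A[1][2] + B[2][2] = -5 + 4 = -1) = -1 (attained at k = 2)
  C[2][0] = min over k of (A[2][0] + B[0][0] = 6 + 9 = 15, A[2][1] + B[1][0] = -1 + 8 = 7, A[2][2] + B[2][0] = 2 + 3 = 5) = 5 (attained at k = 2)
  C[2][1] = min over k of (A[2][0] + B[0][1] = 6 + -4 = 2, A[2][1] + B[1][1] = -1 + -2 = -3, A[2][2] + B[2][1] = 2 + 9 = 11) = -3 (attained at k = 1)
  C[2][2] = min over k of (A[2][0] + B[0][2] = 6 + 5 = 11, A[2][1] + B[1][2] = -1 + 3 = 2, A[2][2] + B[2][2] = 2 + 4 = 6) = 2 (attained at k = 1)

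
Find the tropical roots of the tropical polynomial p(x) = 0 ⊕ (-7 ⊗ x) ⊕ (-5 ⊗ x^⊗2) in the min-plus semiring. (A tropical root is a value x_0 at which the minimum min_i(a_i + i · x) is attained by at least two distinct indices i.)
Roots: {-2, 7}

Each tropical root is a break point of the lower envelope of the lines y = a_i + i · x (there are 3 lines, with slopes 0, 1, ..., 2). Only the lines that attain the minimum somewhere contribute to roots; other lines are dominated. Here the surviving (envelope) indices are i = 2, i = 1, i = 0.
Intersections between consecutive envelope lines give the roots: for adjacent envelope indices i < j the intersection is x = (a_i − a_j) / (j − i). Reading off the sorted break points: {-2, 7}.
Verification: at each break x_0, at least two indices attain the minimum of min_i(a_i + i · x_0).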